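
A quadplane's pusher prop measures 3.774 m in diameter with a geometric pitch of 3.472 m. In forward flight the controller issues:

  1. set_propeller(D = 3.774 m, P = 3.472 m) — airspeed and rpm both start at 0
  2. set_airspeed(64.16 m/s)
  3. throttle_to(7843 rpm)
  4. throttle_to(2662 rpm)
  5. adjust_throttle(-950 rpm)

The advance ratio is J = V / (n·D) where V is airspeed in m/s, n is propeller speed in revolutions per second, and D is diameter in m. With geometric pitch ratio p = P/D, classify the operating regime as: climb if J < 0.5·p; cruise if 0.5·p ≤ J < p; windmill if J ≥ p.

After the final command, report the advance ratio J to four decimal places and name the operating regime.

set_propeller: D = 3.774 m, P = 3.472 m (p = P/D = 0.919979); state ← (V=0, rpm=0)
set_airspeed(64.16): V ← 64.16 m/s
throttle_to(7843): rpm ← 7843
throttle_to(2662): rpm ← 2662
adjust_throttle(-950): rpm ← 2662 -950 = 1712
final state: V = 64.16 m/s, rpm = 1712 → n = rpm/60 = 28.533333 rev/s
J = V / (n·D) = 64.16 / (28.533333 × 3.774) = 0.595813
regime bands: climb J<0.4600 | cruise [0.4600, 0.9200) | windmill J≥0.9200
J = 0.5958 → cruise

J = 0.5958, regime = cruise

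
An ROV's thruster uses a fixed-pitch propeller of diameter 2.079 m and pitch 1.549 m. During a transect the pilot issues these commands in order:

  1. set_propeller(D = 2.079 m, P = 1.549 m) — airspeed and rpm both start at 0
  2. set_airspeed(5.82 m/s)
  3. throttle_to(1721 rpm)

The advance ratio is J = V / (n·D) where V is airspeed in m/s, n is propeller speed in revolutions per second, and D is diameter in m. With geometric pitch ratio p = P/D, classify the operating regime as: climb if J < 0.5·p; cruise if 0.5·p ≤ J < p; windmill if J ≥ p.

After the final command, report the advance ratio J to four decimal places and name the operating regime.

set_propeller: D = 2.079 m, P = 1.549 m (p = P/D = 0.745070); state ← (V=0, rpm=0)
set_airspeed(5.82): V ← 5.82 m/s
throttle_to(1721): rpm ← 1721
final state: V = 5.82 m/s, rpm = 1721 → n = rpm/60 = 28.683333 rev/s
J = V / (n·D) = 5.82 / (28.683333 × 2.079) = 0.097598
regime bands: climb J<0.3725 | cruise [0.3725, 0.7451) | windmill J≥0.7451
J = 0.0976 → climb

J = 0.0976, regime = climb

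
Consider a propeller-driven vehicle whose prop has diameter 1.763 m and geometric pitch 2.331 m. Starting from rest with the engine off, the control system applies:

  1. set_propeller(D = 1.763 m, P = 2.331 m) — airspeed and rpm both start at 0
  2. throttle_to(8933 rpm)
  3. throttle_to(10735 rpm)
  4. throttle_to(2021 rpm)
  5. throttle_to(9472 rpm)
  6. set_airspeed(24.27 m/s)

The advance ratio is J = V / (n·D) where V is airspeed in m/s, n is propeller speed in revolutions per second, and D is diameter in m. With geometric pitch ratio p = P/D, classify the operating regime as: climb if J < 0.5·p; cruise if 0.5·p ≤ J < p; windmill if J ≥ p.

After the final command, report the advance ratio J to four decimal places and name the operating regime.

J = 0.0872, regime = climb

set_propeller: D = 1.763 m, P = 2.331 m (p = P/D = 1.322178); state ← (V=0, rpm=0)
throttle_to(8933): rpm ← 8933
throttle_to(10735): rpm ← 10735
throttle_to(2021): rpm ← 2021
throttle_to(9472): rpm ← 9472
set_airspeed(24.27): V ← 24.27 m/s
final state: V = 24.27 m/s, rpm = 9472 → n = rpm/60 = 157.866667 rev/s
J = V / (n·D) = 24.27 / (157.866667 × 1.763) = 0.087202
regime bands: climb J<0.6611 | cruise [0.6611, 1.3222) | windmill J≥1.3222
J = 0.0872 → climb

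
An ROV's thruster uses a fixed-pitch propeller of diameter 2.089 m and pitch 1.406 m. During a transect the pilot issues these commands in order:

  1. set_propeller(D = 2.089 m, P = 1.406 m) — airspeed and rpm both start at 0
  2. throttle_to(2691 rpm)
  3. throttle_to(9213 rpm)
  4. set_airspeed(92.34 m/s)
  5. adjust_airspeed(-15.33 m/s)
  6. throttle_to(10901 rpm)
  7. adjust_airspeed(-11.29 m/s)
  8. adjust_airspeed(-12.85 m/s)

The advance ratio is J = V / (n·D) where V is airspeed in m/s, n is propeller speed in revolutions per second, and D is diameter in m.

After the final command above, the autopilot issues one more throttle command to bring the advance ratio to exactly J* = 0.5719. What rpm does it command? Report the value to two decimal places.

rpm = 2655.23

set_propeller: D = 2.089 m, P = 1.406 m (p = P/D = 0.673049); state ← (V=0, rpm=0)
throttle_to(2691): rpm ← 2691
throttle_to(9213): rpm ← 9213
set_airspeed(92.34): V ← 92.34 m/s
adjust_airspeed(-15.33): V ← 92.34 -15.33 = 77.01 m/s
throttle_to(10901): rpm ← 10901
adjust_airspeed(-11.29): V ← 77.01 -11.29 = 65.72 m/s
adjust_airspeed(-12.85): V ← 65.72 -12.85 = 52.87 m/s
final state: V = 52.87 m/s, rpm = 10901 → n = rpm/60 = 181.683333 rev/s
target J* = 0.5719; solve J* = V/(n·D) for n: n = V/(J*·D) = 52.87/(0.5719 × 2.089) = 44.253821 rev/s
rpm = 60·n = 2655.229254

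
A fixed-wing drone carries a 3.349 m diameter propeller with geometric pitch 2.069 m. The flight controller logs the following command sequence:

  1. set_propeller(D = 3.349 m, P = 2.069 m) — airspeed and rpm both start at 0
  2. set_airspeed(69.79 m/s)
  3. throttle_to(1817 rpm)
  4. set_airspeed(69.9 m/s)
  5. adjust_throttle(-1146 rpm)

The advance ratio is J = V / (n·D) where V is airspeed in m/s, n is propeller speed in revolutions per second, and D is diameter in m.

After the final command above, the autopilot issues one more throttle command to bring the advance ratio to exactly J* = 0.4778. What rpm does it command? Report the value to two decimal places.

rpm = 2621.00

set_propeller: D = 3.349 m, P = 2.069 m (p = P/D = 0.617796); state ← (V=0, rpm=0)
set_airspeed(69.79): V ← 69.79 m/s
throttle_to(1817): rpm ← 1817
set_airspeed(69.9): V ← 69.9 m/s
adjust_throttle(-1146): rpm ← 1817 -1146 = 671
final state: V = 69.9 m/s, rpm = 671 → n = rpm/60 = 11.183333 rev/s
target J* = 0.4778; solve J* = V/(n·D) for n: n = V/(J*·D) = 69.9/(0.4778 × 3.349) = 43.683345 rev/s
rpm = 60·n = 2621.000677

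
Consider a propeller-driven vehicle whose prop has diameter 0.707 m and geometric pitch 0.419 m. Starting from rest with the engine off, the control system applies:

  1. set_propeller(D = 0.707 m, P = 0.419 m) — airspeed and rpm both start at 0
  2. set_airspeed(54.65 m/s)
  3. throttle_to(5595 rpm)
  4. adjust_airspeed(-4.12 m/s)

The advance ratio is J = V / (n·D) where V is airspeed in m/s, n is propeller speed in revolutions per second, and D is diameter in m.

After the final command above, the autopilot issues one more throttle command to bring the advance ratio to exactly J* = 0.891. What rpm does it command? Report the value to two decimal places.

rpm = 4812.86

set_propeller: D = 0.707 m, P = 0.419 m (p = P/D = 0.592645); state ← (V=0, rpm=0)
set_airspeed(54.65): V ← 54.65 m/s
throttle_to(5595): rpm ← 5595
adjust_airspeed(-4.12): V ← 54.65 -4.12 = 50.53 m/s
final state: V = 50.53 m/s, rpm = 5595 → n = rpm/60 = 93.250000 rev/s
target J* = 0.891; solve J* = V/(n·D) for n: n = V/(J*·D) = 50.53/(0.891 × 0.707) = 80.214371 rev/s
rpm = 60·n = 4812.862239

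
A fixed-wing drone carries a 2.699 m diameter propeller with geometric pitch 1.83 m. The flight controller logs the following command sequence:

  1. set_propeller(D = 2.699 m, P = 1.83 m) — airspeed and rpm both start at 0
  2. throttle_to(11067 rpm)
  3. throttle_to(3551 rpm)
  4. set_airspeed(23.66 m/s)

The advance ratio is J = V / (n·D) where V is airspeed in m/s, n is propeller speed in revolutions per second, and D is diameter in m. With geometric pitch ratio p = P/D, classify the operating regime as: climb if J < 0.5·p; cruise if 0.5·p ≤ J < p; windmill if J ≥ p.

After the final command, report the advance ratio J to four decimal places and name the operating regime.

set_propeller: D = 2.699 m, P = 1.83 m (p = P/D = 0.678029); state ← (V=0, rpm=0)
throttle_to(11067): rpm ← 11067
throttle_to(3551): rpm ← 3551
set_airspeed(23.66): V ← 23.66 m/s
final state: V = 23.66 m/s, rpm = 3551 → n = rpm/60 = 59.183333 rev/s
J = V / (n·D) = 23.66 / (59.183333 × 2.699) = 0.148120
regime bands: climb J<0.3390 | cruise [0.3390, 0.6780) | windmill J≥0.6780
J = 0.1481 → climb

J = 0.1481, regime = climb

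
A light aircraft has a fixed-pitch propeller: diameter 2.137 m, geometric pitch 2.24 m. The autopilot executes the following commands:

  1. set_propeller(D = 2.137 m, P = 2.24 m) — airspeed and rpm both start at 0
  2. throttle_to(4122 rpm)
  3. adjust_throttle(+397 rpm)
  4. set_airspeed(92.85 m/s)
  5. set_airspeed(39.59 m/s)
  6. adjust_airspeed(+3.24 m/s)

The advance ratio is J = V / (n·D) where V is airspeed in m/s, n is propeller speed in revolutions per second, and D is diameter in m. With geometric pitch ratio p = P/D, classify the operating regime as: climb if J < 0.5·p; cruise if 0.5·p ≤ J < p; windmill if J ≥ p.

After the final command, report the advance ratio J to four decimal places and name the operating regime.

set_propeller: D = 2.137 m, P = 2.24 m (p = P/D = 1.048198); state ← (V=0, rpm=0)
throttle_to(4122): rpm ← 4122
adjust_throttle(+397): rpm ← 4122 +397 = 4519
set_airspeed(92.85): V ← 92.85 m/s
set_airspeed(39.59): V ← 39.59 m/s
adjust_airspeed(+3.24): V ← 39.59 +3.24 = 42.83 m/s
final state: V = 42.83 m/s, rpm = 4519 → n = rpm/60 = 75.316667 rev/s
J = V / (n·D) = 42.83 / (75.316667 × 2.137) = 0.266105
regime bands: climb J<0.5241 | cruise [0.5241, 1.0482) | windmill J≥1.0482
J = 0.2661 → climb

J = 0.2661, regime = climb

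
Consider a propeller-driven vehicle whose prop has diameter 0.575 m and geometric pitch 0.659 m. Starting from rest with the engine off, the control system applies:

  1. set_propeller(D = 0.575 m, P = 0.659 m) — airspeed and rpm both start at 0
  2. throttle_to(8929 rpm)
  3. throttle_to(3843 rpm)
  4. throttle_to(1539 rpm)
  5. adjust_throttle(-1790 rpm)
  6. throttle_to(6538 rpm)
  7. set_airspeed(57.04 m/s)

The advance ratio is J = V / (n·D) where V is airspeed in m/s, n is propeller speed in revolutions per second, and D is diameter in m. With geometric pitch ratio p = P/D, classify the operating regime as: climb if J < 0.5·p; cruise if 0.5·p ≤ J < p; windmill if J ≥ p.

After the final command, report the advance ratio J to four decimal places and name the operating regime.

J = 0.9104, regime = cruise

set_propeller: D = 0.575 m, P = 0.659 m (p = P/D = 1.146087); state ← (V=0, rpm=0)
throttle_to(8929): rpm ← 8929
throttle_to(3843): rpm ← 3843
throttle_to(1539): rpm ← 1539
adjust_throttle(-1790): rpm ← 1539 -1790 = -251
throttle_to(6538): rpm ← 6538
set_airspeed(57.04): V ← 57.04 m/s
final state: V = 57.04 m/s, rpm = 6538 → n = rpm/60 = 108.966667 rev/s
J = V / (n·D) = 57.04 / (108.966667 × 0.575) = 0.910370
regime bands: climb J<0.5730 | cruise [0.5730, 1.1461) | windmill J≥1.1461
J = 0.9104 → cruise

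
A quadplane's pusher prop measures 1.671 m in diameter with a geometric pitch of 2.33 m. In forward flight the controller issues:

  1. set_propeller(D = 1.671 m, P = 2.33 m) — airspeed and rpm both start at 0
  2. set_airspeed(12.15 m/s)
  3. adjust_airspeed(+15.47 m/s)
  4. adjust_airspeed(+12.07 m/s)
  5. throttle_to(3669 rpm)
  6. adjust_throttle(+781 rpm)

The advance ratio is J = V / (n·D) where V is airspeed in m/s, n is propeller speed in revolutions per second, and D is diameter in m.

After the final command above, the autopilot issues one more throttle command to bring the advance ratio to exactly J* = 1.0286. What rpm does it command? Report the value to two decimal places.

rpm = 1385.51

set_propeller: D = 1.671 m, P = 2.33 m (p = P/D = 1.394375); state ← (V=0, rpm=0)
set_airspeed(12.15): V ← 12.15 m/s
adjust_airspeed(+15.47): V ← 12.15 +15.47 = 27.62 m/s
adjust_airspeed(+12.07): V ← 27.62 +12.07 = 39.69 m/s
throttle_to(3669): rpm ← 3669
adjust_throttle(+781): rpm ← 3669 +781 = 4450
final state: V = 39.69 m/s, rpm = 4450 → n = rpm/60 = 74.166667 rev/s
target J* = 1.0286; solve J* = V/(n·D) for n: n = V/(J*·D) = 39.69/(1.0286 × 1.671) = 23.091818 rev/s
rpm = 60·n = 1385.509090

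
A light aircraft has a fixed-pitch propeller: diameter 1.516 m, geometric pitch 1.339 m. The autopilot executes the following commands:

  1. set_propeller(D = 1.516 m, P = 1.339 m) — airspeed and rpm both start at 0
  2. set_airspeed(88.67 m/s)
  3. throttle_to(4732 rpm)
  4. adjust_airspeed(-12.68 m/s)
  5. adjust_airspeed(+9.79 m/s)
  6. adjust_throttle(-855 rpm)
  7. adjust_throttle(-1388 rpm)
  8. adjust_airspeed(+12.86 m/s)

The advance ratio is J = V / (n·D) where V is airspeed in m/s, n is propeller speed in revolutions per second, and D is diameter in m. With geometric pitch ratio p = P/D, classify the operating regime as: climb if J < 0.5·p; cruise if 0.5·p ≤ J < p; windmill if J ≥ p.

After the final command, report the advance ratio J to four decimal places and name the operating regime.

J = 1.5685, regime = windmill

set_propeller: D = 1.516 m, P = 1.339 m (p = P/D = 0.883245); state ← (V=0, rpm=0)
set_airspeed(88.67): V ← 88.67 m/s
throttle_to(4732): rpm ← 4732
adjust_airspeed(-12.68): V ← 88.67 -12.68 = 75.99 m/s
adjust_airspeed(+9.79): V ← 75.99 +9.79 = 85.78 m/s
adjust_throttle(-855): rpm ← 4732 -855 = 3877
adjust_throttle(-1388): rpm ← 3877 -1388 = 2489
adjust_airspeed(+12.86): V ← 85.78 +12.86 = 98.64 m/s
final state: V = 98.64 m/s, rpm = 2489 → n = rpm/60 = 41.483333 rev/s
J = V / (n·D) = 98.64 / (41.483333 × 1.516) = 1.568484
regime bands: climb J<0.4416 | cruise [0.4416, 0.8832) | windmill J≥0.8832
J = 1.5685 → windmill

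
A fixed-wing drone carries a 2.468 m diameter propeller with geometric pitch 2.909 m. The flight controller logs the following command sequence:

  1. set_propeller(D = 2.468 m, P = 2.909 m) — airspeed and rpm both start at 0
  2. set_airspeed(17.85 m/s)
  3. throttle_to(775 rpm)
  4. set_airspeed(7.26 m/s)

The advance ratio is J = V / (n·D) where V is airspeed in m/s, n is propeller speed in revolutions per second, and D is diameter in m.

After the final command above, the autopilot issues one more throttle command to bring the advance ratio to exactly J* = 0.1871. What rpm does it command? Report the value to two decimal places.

rpm = 943.34

set_propeller: D = 2.468 m, P = 2.909 m (p = P/D = 1.178687); state ← (V=0, rpm=0)
set_airspeed(17.85): V ← 17.85 m/s
throttle_to(775): rpm ← 775
set_airspeed(7.26): V ← 7.26 m/s
final state: V = 7.26 m/s, rpm = 775 → n = rpm/60 = 12.916667 rev/s
target J* = 0.1871; solve J* = V/(n·D) for n: n = V/(J*·D) = 7.26/(0.1871 × 2.468) = 15.722358 rev/s
rpm = 60·n = 943.341473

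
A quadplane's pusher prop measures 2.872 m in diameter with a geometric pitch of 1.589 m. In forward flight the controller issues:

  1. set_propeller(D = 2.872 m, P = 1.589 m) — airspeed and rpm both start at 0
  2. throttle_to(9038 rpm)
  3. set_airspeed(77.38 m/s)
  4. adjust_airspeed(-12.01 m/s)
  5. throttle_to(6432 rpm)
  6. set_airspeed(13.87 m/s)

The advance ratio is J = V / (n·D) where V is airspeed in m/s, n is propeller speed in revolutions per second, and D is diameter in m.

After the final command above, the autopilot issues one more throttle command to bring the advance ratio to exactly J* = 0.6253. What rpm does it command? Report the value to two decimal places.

rpm = 463.40

set_propeller: D = 2.872 m, P = 1.589 m (p = P/D = 0.553273); state ← (V=0, rpm=0)
throttle_to(9038): rpm ← 9038
set_airspeed(77.38): V ← 77.38 m/s
adjust_airspeed(-12.01): V ← 77.38 -12.01 = 65.37 m/s
throttle_to(6432): rpm ← 6432
set_airspeed(13.87): V ← 13.87 m/s
final state: V = 13.87 m/s, rpm = 6432 → n = rpm/60 = 107.200000 rev/s
target J* = 0.6253; solve J* = V/(n·D) for n: n = V/(J*·D) = 13.87/(0.6253 × 2.872) = 7.723312 rev/s
rpm = 60·n = 463.398739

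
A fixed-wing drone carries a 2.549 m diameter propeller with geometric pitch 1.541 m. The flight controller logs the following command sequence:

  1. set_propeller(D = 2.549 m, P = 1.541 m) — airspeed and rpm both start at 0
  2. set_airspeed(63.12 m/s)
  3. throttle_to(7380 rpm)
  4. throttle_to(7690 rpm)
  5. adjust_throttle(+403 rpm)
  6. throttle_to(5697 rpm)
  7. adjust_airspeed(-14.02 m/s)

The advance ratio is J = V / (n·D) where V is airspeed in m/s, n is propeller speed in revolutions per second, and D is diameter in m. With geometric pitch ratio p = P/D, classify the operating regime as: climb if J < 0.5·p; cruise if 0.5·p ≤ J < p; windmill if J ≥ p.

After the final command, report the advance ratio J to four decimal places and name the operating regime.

J = 0.2029, regime = climb

set_propeller: D = 2.549 m, P = 1.541 m (p = P/D = 0.604551); state ← (V=0, rpm=0)
set_airspeed(63.12): V ← 63.12 m/s
throttle_to(7380): rpm ← 7380
throttle_to(7690): rpm ← 7690
adjust_throttle(+403): rpm ← 7690 +403 = 8093
throttle_to(5697): rpm ← 5697
adjust_airspeed(-14.02): V ← 63.12 -14.02 = 49.1 m/s
final state: V = 49.1 m/s, rpm = 5697 → n = rpm/60 = 94.950000 rev/s
J = V / (n·D) = 49.1 / (94.950000 × 2.549) = 0.202869
regime bands: climb J<0.3023 | cruise [0.3023, 0.6046) | windmill J≥0.6046
J = 0.2029 → climb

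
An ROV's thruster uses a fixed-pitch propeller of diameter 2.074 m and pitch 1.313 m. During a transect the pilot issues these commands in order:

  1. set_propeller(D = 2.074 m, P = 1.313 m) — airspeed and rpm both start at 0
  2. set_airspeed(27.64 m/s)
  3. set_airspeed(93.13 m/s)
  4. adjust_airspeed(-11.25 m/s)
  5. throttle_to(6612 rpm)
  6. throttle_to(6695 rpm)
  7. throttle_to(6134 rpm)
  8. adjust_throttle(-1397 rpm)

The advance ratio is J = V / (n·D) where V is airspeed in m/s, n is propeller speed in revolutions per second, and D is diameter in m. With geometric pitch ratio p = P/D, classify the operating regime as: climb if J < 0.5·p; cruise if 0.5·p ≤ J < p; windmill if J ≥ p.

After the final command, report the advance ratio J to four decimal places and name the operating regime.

J = 0.5001, regime = cruise

set_propeller: D = 2.074 m, P = 1.313 m (p = P/D = 0.633076); state ← (V=0, rpm=0)
set_airspeed(27.64): V ← 27.64 m/s
set_airspeed(93.13): V ← 93.13 m/s
adjust_airspeed(-11.25): V ← 93.13 -11.25 = 81.88 m/s
throttle_to(6612): rpm ← 6612
throttle_to(6695): rpm ← 6695
throttle_to(6134): rpm ← 6134
adjust_throttle(-1397): rpm ← 6134 -1397 = 4737
final state: V = 81.88 m/s, rpm = 4737 → n = rpm/60 = 78.950000 rev/s
J = V / (n·D) = 81.88 / (78.950000 × 2.074) = 0.500054
regime bands: climb J<0.3165 | cruise [0.3165, 0.6331) | windmill J≥0.6331
J = 0.5001 → cruise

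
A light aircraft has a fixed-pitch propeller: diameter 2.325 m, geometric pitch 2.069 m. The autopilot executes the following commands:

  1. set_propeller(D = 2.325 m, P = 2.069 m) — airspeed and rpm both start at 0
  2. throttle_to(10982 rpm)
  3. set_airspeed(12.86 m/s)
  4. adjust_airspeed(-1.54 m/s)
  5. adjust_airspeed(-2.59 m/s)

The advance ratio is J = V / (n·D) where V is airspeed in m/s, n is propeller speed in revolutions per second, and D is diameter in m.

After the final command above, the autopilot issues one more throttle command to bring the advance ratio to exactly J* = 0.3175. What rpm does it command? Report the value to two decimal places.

set_propeller: D = 2.325 m, P = 2.069 m (p = P/D = 0.889892); state ← (V=0, rpm=0)
throttle_to(10982): rpm ← 10982
set_airspeed(12.86): V ← 12.86 m/s
adjust_airspeed(-1.54): V ← 12.86 -1.54 = 11.32 m/s
adjust_airspeed(-2.59): V ← 11.32 -2.59 = 8.73 m/s
final state: V = 8.73 m/s, rpm = 10982 → n = rpm/60 = 183.033333 rev/s
target J* = 0.3175; solve J* = V/(n·D) for n: n = V/(J*·D) = 8.73/(0.3175 × 2.325) = 11.826264 rev/s
rpm = 60·n = 709.575819

rpm = 709.58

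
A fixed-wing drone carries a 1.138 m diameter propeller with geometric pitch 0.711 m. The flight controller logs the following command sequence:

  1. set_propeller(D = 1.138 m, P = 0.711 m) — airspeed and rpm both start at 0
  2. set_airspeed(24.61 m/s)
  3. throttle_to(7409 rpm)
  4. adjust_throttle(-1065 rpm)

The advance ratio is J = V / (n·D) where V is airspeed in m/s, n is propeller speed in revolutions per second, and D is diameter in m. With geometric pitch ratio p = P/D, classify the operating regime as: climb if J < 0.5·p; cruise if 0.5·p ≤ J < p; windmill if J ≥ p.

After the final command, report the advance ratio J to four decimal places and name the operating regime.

J = 0.2045, regime = climb

set_propeller: D = 1.138 m, P = 0.711 m (p = P/D = 0.624780); state ← (V=0, rpm=0)
set_airspeed(24.61): V ← 24.61 m/s
throttle_to(7409): rpm ← 7409
adjust_throttle(-1065): rpm ← 7409 -1065 = 6344
final state: V = 24.61 m/s, rpm = 6344 → n = rpm/60 = 105.733333 rev/s
J = V / (n·D) = 24.61 / (105.733333 × 1.138) = 0.204530
regime bands: climb J<0.3124 | cruise [0.3124, 0.6248) | windmill J≥0.6248
J = 0.2045 → climb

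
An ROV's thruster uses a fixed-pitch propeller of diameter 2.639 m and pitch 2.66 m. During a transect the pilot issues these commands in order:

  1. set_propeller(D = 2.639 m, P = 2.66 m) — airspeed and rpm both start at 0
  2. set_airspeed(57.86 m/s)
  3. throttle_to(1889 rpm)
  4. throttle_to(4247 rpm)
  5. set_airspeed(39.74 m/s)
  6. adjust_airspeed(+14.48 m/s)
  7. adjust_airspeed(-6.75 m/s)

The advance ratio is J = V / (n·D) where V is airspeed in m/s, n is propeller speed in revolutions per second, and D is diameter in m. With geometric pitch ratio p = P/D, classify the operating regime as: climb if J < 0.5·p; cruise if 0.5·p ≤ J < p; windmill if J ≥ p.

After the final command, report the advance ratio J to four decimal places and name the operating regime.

J = 0.2541, regime = climb

set_propeller: D = 2.639 m, P = 2.66 m (p = P/D = 1.007958); state ← (V=0, rpm=0)
set_airspeed(57.86): V ← 57.86 m/s
throttle_to(1889): rpm ← 1889
throttle_to(4247): rpm ← 4247
set_airspeed(39.74): V ← 39.74 m/s
adjust_airspeed(+14.48): V ← 39.74 +14.48 = 54.22 m/s
adjust_airspeed(-6.75): V ← 54.22 -6.75 = 47.47 m/s
final state: V = 47.47 m/s, rpm = 4247 → n = rpm/60 = 70.783333 rev/s
J = V / (n·D) = 47.47 / (70.783333 × 2.639) = 0.254126
regime bands: climb J<0.5040 | cruise [0.5040, 1.0080) | windmill J≥1.0080
J = 0.2541 → climb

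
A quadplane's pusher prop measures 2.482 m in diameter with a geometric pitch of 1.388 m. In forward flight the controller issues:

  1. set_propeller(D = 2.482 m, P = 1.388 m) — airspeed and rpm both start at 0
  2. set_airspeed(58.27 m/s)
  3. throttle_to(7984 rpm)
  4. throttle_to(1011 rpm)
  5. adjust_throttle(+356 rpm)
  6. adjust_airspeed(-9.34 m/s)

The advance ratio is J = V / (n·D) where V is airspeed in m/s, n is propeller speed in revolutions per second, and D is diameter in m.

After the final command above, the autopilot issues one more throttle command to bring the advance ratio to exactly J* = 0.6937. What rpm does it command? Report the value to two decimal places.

rpm = 1705.11

set_propeller: D = 2.482 m, P = 1.388 m (p = P/D = 0.559226); state ← (V=0, rpm=0)
set_airspeed(58.27): V ← 58.27 m/s
throttle_to(7984): rpm ← 7984
throttle_to(1011): rpm ← 1011
adjust_throttle(+356): rpm ← 1011 +356 = 1367
adjust_airspeed(-9.34): V ← 58.27 -9.34 = 48.93 m/s
final state: V = 48.93 m/s, rpm = 1367 → n = rpm/60 = 22.783333 rev/s
target J* = 0.6937; solve J* = V/(n·D) for n: n = V/(J*·D) = 48.93/(0.6937 × 2.482) = 28.418539 rev/s
rpm = 60·n = 1705.112328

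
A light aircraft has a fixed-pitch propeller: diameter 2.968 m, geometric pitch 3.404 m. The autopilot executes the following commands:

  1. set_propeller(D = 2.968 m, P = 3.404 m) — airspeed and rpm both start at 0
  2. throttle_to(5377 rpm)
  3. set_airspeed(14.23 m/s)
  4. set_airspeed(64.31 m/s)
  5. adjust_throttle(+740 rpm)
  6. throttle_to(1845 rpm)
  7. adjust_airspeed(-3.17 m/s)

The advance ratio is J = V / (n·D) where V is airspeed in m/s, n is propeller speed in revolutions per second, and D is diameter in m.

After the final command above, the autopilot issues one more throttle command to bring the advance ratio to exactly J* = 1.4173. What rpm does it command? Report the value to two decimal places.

rpm = 872.07

set_propeller: D = 2.968 m, P = 3.404 m (p = P/D = 1.146900); state ← (V=0, rpm=0)
throttle_to(5377): rpm ← 5377
set_airspeed(14.23): V ← 14.23 m/s
set_airspeed(64.31): V ← 64.31 m/s
adjust_throttle(+740): rpm ← 5377 +740 = 6117
throttle_to(1845): rpm ← 1845
adjust_airspeed(-3.17): V ← 64.31 -3.17 = 61.14 m/s
final state: V = 61.14 m/s, rpm = 1845 → n = rpm/60 = 30.750000 rev/s
target J* = 1.4173; solve J* = V/(n·D) for n: n = V/(J*·D) = 61.14/(1.4173 × 2.968) = 14.534488 rev/s
rpm = 60·n = 872.069306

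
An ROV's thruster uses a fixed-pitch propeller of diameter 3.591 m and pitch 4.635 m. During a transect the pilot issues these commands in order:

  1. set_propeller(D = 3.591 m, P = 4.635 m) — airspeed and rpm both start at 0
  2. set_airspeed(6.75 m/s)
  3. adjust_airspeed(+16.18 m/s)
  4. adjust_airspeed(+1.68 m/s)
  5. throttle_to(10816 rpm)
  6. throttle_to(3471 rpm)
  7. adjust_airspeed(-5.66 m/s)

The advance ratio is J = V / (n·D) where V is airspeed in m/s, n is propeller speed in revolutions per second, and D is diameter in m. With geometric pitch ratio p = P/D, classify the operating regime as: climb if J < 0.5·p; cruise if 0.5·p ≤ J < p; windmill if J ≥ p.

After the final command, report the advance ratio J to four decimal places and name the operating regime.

J = 0.0912, regime = climb

set_propeller: D = 3.591 m, P = 4.635 m (p = P/D = 1.290727); state ← (V=0, rpm=0)
set_airspeed(6.75): V ← 6.75 m/s
adjust_airspeed(+16.18): V ← 6.75 +16.18 = 22.93 m/s
adjust_airspeed(+1.68): V ← 22.93 +1.68 = 24.61 m/s
throttle_to(10816): rpm ← 10816
throttle_to(3471): rpm ← 3471
adjust_airspeed(-5.66): V ← 24.61 -5.66 = 18.95 m/s
final state: V = 18.95 m/s, rpm = 3471 → n = rpm/60 = 57.850000 rev/s
J = V / (n·D) = 18.95 / (57.850000 × 3.591) = 0.091220
regime bands: climb J<0.6454 | cruise [0.6454, 1.2907) | windmill J≥1.2907
J = 0.0912 → climb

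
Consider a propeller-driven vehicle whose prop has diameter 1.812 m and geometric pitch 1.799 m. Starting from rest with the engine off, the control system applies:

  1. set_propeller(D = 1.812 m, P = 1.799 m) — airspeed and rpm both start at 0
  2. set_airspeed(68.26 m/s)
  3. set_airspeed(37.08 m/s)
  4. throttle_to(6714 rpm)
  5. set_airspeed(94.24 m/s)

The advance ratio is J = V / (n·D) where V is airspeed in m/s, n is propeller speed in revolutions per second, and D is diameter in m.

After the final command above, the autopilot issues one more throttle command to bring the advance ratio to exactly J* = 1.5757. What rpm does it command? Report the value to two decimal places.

rpm = 1980.41

set_propeller: D = 1.812 m, P = 1.799 m (p = P/D = 0.992826); state ← (V=0, rpm=0)
set_airspeed(68.26): V ← 68.26 m/s
set_airspeed(37.08): V ← 37.08 m/s
throttle_to(6714): rpm ← 6714
set_airspeed(94.24): V ← 94.24 m/s
final state: V = 94.24 m/s, rpm = 6714 → n = rpm/60 = 111.900000 rev/s
target J* = 1.5757; solve J* = V/(n·D) for n: n = V/(J*·D) = 94.24/(1.5757 × 1.812) = 33.006810 rev/s
rpm = 60·n = 1980.408581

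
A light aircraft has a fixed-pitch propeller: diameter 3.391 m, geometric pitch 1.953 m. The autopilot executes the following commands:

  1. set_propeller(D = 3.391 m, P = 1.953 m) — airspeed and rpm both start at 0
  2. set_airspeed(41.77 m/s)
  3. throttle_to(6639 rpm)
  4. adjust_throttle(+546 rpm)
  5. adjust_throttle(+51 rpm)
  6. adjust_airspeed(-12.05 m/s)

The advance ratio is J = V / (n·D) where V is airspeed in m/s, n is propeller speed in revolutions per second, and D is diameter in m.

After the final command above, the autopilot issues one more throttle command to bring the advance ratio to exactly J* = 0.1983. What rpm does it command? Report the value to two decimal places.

rpm = 2651.85

set_propeller: D = 3.391 m, P = 1.953 m (p = P/D = 0.575936); state ← (V=0, rpm=0)
set_airspeed(41.77): V ← 41.77 m/s
throttle_to(6639): rpm ← 6639
adjust_throttle(+546): rpm ← 6639 +546 = 7185
adjust_throttle(+51): rpm ← 7185 +51 = 7236
adjust_airspeed(-12.05): V ← 41.77 -12.05 = 29.72 m/s
final state: V = 29.72 m/s, rpm = 7236 → n = rpm/60 = 120.600000 rev/s
target J* = 0.1983; solve J* = V/(n·D) for n: n = V/(J*·D) = 29.72/(0.1983 × 3.391) = 44.197561 rev/s
rpm = 60·n = 2651.853643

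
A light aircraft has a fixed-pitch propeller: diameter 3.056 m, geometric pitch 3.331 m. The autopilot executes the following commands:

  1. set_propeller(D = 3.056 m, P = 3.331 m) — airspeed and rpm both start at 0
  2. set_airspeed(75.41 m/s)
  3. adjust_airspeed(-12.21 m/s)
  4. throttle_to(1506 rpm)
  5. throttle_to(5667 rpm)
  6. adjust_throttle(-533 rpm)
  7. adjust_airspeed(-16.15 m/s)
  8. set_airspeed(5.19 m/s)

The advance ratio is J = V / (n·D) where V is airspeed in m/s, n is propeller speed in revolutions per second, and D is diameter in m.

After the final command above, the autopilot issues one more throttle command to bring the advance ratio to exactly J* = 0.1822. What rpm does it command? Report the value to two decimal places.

set_propeller: D = 3.056 m, P = 3.331 m (p = P/D = 1.089987); state ← (V=0, rpm=0)
set_airspeed(75.41): V ← 75.41 m/s
adjust_airspeed(-12.21): V ← 75.41 -12.21 = 63.2 m/s
throttle_to(1506): rpm ← 1506
throttle_to(5667): rpm ← 5667
adjust_throttle(-533): rpm ← 5667 -533 = 5134
adjust_airspeed(-16.15): V ← 63.2 -16.15 = 47.05 m/s
set_airspeed(5.19): V ← 5.19 m/s
final state: V = 5.19 m/s, rpm = 5134 → n = rpm/60 = 85.566667 rev/s
target J* = 0.1822; solve J* = V/(n·D) for n: n = V/(J*·D) = 5.19/(0.1822 × 3.056) = 9.321067 rev/s
rpm = 60·n = 559.264027

rpm = 559.26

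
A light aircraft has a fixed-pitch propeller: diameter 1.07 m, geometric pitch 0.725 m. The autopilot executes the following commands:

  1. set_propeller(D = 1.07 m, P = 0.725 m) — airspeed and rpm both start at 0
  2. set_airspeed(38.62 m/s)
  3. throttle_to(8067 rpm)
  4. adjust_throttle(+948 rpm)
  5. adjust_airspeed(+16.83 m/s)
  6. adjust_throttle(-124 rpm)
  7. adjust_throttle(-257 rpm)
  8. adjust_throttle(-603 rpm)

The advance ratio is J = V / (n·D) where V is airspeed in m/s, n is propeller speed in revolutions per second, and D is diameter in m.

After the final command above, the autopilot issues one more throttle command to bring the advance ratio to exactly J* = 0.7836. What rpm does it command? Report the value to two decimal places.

set_propeller: D = 1.07 m, P = 0.725 m (p = P/D = 0.677570); state ← (V=0, rpm=0)
set_airspeed(38.62): V ← 38.62 m/s
throttle_to(8067): rpm ← 8067
adjust_throttle(+948): rpm ← 8067 +948 = 9015
adjust_airspeed(+16.83): V ← 38.62 +16.83 = 55.45 m/s
adjust_throttle(-124): rpm ← 9015 -124 = 8891
adjust_throttle(-257): rpm ← 8891 -257 = 8634
adjust_throttle(-603): rpm ← 8634 -603 = 8031
final state: V = 55.45 m/s, rpm = 8031 → n = rpm/60 = 133.850000 rev/s
target J* = 0.7836; solve J* = V/(n·D) for n: n = V/(J*·D) = 55.45/(0.7836 × 1.07) = 66.133780 rev/s
rpm = 60·n = 3968.026792

rpm = 3968.03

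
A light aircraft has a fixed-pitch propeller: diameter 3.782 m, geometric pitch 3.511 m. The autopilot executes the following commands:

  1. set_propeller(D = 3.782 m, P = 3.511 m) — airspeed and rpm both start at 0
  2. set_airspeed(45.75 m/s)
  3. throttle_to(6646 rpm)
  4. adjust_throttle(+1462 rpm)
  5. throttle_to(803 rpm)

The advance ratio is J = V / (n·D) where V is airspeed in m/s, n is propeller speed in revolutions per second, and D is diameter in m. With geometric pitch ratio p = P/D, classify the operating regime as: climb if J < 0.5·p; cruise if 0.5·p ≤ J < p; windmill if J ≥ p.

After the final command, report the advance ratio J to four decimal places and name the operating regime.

J = 0.9039, regime = cruise

set_propeller: D = 3.782 m, P = 3.511 m (p = P/D = 0.928345); state ← (V=0, rpm=0)
set_airspeed(45.75): V ← 45.75 m/s
throttle_to(6646): rpm ← 6646
adjust_throttle(+1462): rpm ← 6646 +1462 = 8108
throttle_to(803): rpm ← 803
final state: V = 45.75 m/s, rpm = 803 → n = rpm/60 = 13.383333 rev/s
J = V / (n·D) = 45.75 / (13.383333 × 3.782) = 0.903869
regime bands: climb J<0.4642 | cruise [0.4642, 0.9283) | windmill J≥0.9283
J = 0.9039 → cruise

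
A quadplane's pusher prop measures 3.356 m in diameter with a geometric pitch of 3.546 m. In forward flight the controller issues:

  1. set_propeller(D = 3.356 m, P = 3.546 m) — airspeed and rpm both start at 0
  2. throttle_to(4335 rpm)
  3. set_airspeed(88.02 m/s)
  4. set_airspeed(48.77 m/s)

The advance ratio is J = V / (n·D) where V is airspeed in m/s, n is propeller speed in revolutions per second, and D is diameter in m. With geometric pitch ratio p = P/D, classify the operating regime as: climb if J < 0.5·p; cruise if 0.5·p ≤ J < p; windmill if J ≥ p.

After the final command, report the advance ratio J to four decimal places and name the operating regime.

J = 0.2011, regime = climb

set_propeller: D = 3.356 m, P = 3.546 m (p = P/D = 1.056615); state ← (V=0, rpm=0)
throttle_to(4335): rpm ← 4335
set_airspeed(88.02): V ← 88.02 m/s
set_airspeed(48.77): V ← 48.77 m/s
final state: V = 48.77 m/s, rpm = 4335 → n = rpm/60 = 72.250000 rev/s
J = V / (n·D) = 48.77 / (72.250000 × 3.356) = 0.201137
regime bands: climb J<0.5283 | cruise [0.5283, 1.0566) | windmill J≥1.0566
J = 0.2011 → climb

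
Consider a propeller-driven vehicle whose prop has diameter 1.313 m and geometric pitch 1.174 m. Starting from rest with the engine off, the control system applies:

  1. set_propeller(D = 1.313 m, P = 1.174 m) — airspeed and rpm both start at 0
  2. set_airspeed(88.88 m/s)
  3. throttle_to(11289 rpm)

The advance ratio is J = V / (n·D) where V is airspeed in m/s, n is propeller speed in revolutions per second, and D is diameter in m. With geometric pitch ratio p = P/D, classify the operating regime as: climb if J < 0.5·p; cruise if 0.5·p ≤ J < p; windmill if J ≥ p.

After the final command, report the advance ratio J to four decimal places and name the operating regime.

J = 0.3598, regime = climb

set_propeller: D = 1.313 m, P = 1.174 m (p = P/D = 0.894136); state ← (V=0, rpm=0)
set_airspeed(88.88): V ← 88.88 m/s
throttle_to(11289): rpm ← 11289
final state: V = 88.88 m/s, rpm = 11289 → n = rpm/60 = 188.150000 rev/s
J = V / (n·D) = 88.88 / (188.150000 × 1.313) = 0.359778
regime bands: climb J<0.4471 | cruise [0.4471, 0.8941) | windmill J≥0.8941
J = 0.3598 → climb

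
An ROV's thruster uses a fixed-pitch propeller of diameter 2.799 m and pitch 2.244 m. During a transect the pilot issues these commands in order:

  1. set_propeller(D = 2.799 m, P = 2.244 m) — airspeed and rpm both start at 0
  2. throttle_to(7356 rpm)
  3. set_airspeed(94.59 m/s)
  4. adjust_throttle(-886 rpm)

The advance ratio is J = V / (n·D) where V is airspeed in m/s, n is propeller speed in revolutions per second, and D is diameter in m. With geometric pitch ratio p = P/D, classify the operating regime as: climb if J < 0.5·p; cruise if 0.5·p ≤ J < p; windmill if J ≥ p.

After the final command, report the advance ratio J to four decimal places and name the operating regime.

J = 0.3134, regime = climb

set_propeller: D = 2.799 m, P = 2.244 m (p = P/D = 0.801715); state ← (V=0, rpm=0)
throttle_to(7356): rpm ← 7356
set_airspeed(94.59): V ← 94.59 m/s
adjust_throttle(-886): rpm ← 7356 -886 = 6470
final state: V = 94.59 m/s, rpm = 6470 → n = rpm/60 = 107.833333 rev/s
J = V / (n·D) = 94.59 / (107.833333 × 2.799) = 0.313393
regime bands: climb J<0.4009 | cruise [0.4009, 0.8017) | windmill J≥0.8017
J = 0.3134 → climb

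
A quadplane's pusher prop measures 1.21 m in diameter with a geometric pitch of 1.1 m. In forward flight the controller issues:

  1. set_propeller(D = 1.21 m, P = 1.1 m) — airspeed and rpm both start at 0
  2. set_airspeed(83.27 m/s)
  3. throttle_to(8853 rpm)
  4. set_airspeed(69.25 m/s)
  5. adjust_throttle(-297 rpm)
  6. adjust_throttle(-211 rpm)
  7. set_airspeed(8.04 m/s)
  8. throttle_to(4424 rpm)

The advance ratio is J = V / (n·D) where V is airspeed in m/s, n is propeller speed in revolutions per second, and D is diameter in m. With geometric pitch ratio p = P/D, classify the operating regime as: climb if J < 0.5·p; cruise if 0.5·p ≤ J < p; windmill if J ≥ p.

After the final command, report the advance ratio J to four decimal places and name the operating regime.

set_propeller: D = 1.21 m, P = 1.1 m (p = P/D = 0.909091); state ← (V=0, rpm=0)
set_airspeed(83.27): V ← 83.27 m/s
throttle_to(8853): rpm ← 8853
set_airspeed(69.25): V ← 69.25 m/s
adjust_throttle(-297): rpm ← 8853 -297 = 8556
adjust_throttle(-211): rpm ← 8556 -211 = 8345
set_airspeed(8.04): V ← 8.04 m/s
throttle_to(4424): rpm ← 4424
final state: V = 8.04 m/s, rpm = 4424 → n = rpm/60 = 73.733333 rev/s
J = V / (n·D) = 8.04 / (73.733333 × 1.21) = 0.090117
regime bands: climb J<0.4545 | cruise [0.4545, 0.9091) | windmill J≥0.9091
J = 0.0901 → climb

J = 0.0901, regime = climb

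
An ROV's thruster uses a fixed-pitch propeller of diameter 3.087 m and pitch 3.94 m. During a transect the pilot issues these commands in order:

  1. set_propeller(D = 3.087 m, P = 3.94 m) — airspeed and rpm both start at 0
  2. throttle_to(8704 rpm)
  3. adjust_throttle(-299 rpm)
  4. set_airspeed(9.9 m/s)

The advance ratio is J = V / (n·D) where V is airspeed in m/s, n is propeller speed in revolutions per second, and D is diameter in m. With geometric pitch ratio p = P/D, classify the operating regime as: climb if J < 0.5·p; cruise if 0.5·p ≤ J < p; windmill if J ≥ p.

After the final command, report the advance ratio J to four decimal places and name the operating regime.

set_propeller: D = 3.087 m, P = 3.94 m (p = P/D = 1.276320); state ← (V=0, rpm=0)
throttle_to(8704): rpm ← 8704
adjust_throttle(-299): rpm ← 8704 -299 = 8405
set_airspeed(9.9): V ← 9.9 m/s
final state: V = 9.9 m/s, rpm = 8405 → n = rpm/60 = 140.083333 rev/s
J = V / (n·D) = 9.9 / (140.083333 × 3.087) = 0.022893
regime bands: climb J<0.6382 | cruise [0.6382, 1.2763) | windmill J≥1.2763
J = 0.0229 → climb

J = 0.0229, regime = climb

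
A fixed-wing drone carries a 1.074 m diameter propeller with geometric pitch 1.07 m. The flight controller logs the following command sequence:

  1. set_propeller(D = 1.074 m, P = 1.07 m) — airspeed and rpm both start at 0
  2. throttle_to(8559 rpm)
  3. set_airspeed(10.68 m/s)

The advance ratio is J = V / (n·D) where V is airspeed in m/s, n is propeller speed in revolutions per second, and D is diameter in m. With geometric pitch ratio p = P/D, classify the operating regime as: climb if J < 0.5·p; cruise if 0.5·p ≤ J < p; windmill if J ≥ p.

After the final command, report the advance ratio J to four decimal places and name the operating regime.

set_propeller: D = 1.074 m, P = 1.07 m (p = P/D = 0.996276); state ← (V=0, rpm=0)
throttle_to(8559): rpm ← 8559
set_airspeed(10.68): V ← 10.68 m/s
final state: V = 10.68 m/s, rpm = 8559 → n = rpm/60 = 142.650000 rev/s
J = V / (n·D) = 10.68 / (142.650000 × 1.074) = 0.069710
regime bands: climb J<0.4981 | cruise [0.4981, 0.9963) | windmill J≥0.9963
J = 0.0697 → climb

J = 0.0697, regime = climb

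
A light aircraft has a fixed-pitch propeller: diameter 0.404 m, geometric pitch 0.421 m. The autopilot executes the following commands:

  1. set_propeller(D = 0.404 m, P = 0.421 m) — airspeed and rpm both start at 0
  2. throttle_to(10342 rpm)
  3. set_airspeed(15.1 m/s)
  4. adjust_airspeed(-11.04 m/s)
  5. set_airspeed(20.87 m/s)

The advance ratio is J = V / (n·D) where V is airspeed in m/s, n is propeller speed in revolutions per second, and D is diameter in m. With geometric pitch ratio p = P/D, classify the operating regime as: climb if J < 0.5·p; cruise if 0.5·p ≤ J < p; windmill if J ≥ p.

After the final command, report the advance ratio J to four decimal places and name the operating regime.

J = 0.2997, regime = climb

set_propeller: D = 0.404 m, P = 0.421 m (p = P/D = 1.042079); state ← (V=0, rpm=0)
throttle_to(10342): rpm ← 10342
set_airspeed(15.1): V ← 15.1 m/s
adjust_airspeed(-11.04): V ← 15.1 -11.04 = 4.06 m/s
set_airspeed(20.87): V ← 20.87 m/s
final state: V = 20.87 m/s, rpm = 10342 → n = rpm/60 = 172.366667 rev/s
J = V / (n·D) = 20.87 / (172.366667 × 0.404) = 0.299701
regime bands: climb J<0.5210 | cruise [0.5210, 1.0421) | windmill J≥1.0421
J = 0.2997 → climb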